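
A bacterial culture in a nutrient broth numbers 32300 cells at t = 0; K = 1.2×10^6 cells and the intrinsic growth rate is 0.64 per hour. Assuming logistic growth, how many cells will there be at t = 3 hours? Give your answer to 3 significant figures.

A = (K − N₀)/N₀ = (1.2×10^6 − 32300)/32300 = 36.152.
N(t) = K/(1 + A·e^(−rt)) = 1.2×10^6/(1 + 36.152×e^(−0.64×3)).
e^(−1.92) = 0.14661; denominator = 1 + 36.152×0.14661 = 6.3001.
N = 1.2×10^6/6.3001 = 190473.

190000 cells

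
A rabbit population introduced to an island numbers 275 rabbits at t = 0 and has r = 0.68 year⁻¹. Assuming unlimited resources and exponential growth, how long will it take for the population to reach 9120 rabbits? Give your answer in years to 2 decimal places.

5.15 years

Set N₀·e^(rt) = 9120: e^(0.68·t) = 9120/275 = 33.164.
0.68·t = ln(33.164) = 3.5015, so t = 3.5015/0.68 = 5.1492.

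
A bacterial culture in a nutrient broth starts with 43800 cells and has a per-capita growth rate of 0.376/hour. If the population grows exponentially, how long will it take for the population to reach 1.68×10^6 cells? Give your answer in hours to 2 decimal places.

Set N₀·e^(rt) = 1.68×10^6: e^(0.376·t) = 1.68×10^6/43800 = 38.356.
0.376·t = ln(38.356) = 3.6469, so t = 3.6469/0.376 = 9.6992.

9.70 hours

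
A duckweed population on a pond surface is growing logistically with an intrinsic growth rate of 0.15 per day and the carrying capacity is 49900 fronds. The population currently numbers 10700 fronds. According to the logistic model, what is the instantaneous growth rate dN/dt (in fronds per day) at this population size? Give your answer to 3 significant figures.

dN/dt = rN(1 − N/K) = 0.15 × 10700 × (1 − 10700/49900).
1 − 10700/49900 = 0.78557; dN/dt = 0.15 × 10700 × 0.78557 = 1260.8.

1260 fronds per day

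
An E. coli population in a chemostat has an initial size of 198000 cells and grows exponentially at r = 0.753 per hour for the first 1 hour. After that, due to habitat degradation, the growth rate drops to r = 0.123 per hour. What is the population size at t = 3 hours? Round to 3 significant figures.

538000 cells

Phase 1: N(1) = 198000·e^(0.753×1) = 198000·e^0.753 = 420425.
Phase 2 runs for 3 − 1 = 2 hours at r = 0.123.
N(3) = 420425·e^(0.123×2) = 420425·e^0.246 = 537682.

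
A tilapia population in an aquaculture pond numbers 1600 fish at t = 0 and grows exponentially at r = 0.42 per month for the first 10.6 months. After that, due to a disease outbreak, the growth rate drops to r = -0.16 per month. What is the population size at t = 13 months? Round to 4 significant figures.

93500 fish

Phase 1: N(10.6) = 1600·e^(0.42×10.6) = 1600·e^4.452 = 137277.
Phase 2 runs for 13 − 10.6 = 2.4 months at r = -0.16.
N(13) = 137277·e^(-0.16×2.4) = 137277·e^-0.384 = 93503.9.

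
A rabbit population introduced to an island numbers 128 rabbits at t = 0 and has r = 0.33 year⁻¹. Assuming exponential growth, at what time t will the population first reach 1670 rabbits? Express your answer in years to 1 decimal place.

Set N₀·e^(rt) = 1670: e^(0.33·t) = 1670/128 = 13.047.
0.33·t = ln(13.047) = 2.5685, so t = 2.5685/0.33 = 7.7835.

7.8 years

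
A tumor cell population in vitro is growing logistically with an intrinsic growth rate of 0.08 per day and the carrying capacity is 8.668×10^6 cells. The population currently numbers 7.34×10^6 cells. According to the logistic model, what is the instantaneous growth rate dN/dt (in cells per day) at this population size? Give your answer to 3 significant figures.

dN/dt = rN(1 − N/K) = 0.08 × 7.34×10^6 × (1 − 7.34×10^6/8.668×10^6).
1 − 7.34×10^6/8.668×10^6 = 0.15321; dN/dt = 0.08 × 7.34×10^6 × 0.15321 = 89963.

90000 cells per day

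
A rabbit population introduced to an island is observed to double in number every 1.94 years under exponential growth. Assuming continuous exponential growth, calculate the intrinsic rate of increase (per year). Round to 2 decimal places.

r = ln(2)/t_d = 0.6931/1.94 = 0.35729.

0.36 per year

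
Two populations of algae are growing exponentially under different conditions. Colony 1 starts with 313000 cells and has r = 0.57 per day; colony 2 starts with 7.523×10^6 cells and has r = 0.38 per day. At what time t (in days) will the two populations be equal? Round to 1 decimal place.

16.7 days

Set 313000·e^(0.57t) = 7.523×10^6·e^(0.38t).
e^((0.57 − 0.38)t) = 7.523×10^6/313000 → e^(0.19·t) = 24.035.
0.19·t = ln(24.035) = 3.1795, so t = 3.1795/0.19 = 16.734.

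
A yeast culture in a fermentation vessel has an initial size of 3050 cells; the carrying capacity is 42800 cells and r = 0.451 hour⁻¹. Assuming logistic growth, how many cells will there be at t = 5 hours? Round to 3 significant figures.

18100 cells

A = (K − N₀)/N₀ = (42800 − 3050)/3050 = 13.033.
N(t) = K/(1 + A·e^(−rt)) = 42800/(1 + 13.033×e^(−0.451×5)).
e^(−2.255) = 0.10487; denominator = 1 + 13.033×0.10487 = 2.3668.
N = 42800/2.3668 = 18083.5.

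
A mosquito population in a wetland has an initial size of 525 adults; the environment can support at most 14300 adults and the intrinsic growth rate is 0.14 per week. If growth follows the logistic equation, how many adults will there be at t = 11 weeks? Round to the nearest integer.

A = (K − N₀)/N₀ = (14300 − 525)/525 = 26.238.
N(t) = K/(1 + A·e^(−rt)) = 14300/(1 + 26.238×e^(−0.14×11)).
e^(−1.54) = 0.21438; denominator = 1 + 26.238×0.21438 = 6.625.
N = 14300/6.625 = 2158.51.

2159 adults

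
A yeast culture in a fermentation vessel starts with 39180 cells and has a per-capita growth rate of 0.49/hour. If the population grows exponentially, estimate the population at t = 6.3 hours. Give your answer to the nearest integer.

N(t) = N₀·e^(rt) = 39180 × e^(0.49×6.3) = 39180 × e^3.087.
e^3.087 ≈ 21.911, so N ≈ 39180 × 21.911 = 858483.

858483 cells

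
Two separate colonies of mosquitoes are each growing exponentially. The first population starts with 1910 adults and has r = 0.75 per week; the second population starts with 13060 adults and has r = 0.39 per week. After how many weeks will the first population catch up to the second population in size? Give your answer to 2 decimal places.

Set 1910·e^(0.75t) = 13060·e^(0.39t).
e^((0.75 − 0.39)t) = 13060/1910 → e^(0.36·t) = 6.8377.
0.36·t = ln(6.8377) = 1.9225, so t = 1.9225/0.36 = 5.3401.

5.34 weeks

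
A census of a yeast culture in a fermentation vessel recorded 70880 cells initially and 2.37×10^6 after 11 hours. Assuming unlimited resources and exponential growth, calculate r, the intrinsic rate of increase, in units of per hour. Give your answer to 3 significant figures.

From N(t) = N₀·e^(rt): e^(r·11) = 2.37×10^6/70880 = 33.437.
r·11 = ln(33.437) = 3.5097, so r = 3.5097/11 = 0.31906.

0.319 per hour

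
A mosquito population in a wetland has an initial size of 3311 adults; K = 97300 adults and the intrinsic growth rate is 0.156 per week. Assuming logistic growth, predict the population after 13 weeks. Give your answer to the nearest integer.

20546 adults

A = (K − N₀)/N₀ = (97300 − 3311)/3311 = 28.387.
N(t) = K/(1 + A·e^(−rt)) = 97300/(1 + 28.387×e^(−0.156×13)).
e^(−2.028) = 0.1316; denominator = 1 + 28.387×0.1316 = 4.7357.
N = 97300/4.7357 = 20546.2.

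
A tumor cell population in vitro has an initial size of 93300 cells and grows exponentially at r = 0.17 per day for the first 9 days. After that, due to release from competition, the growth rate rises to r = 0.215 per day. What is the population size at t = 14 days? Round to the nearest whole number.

Phase 1: N(9) = 93300·e^(0.17×9) = 93300·e^1.53 = 430876.
Phase 2 runs for 14 − 9 = 5 days at r = 0.215.
N(14) = 430876·e^(0.215×5) = 430876·e^1.075 = 1.262463×10^6.

1262463 cells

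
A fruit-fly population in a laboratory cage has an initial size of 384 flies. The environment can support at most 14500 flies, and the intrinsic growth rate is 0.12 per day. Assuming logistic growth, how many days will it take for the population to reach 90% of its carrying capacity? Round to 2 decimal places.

48.35 days

A = (K − N₀)/N₀ = (14500 − 384)/384 = 36.76.
Solve 14500/(1 + 36.76·e^(−0.12t)) = 13050: 1 + 36.76·e^(−0.12t) = 1.1111, so e^(−0.12t) = 0.00302257.
−0.12·t = ln(0.00302257) = -5.8016, so t = 5.8016/0.12 = 48.347.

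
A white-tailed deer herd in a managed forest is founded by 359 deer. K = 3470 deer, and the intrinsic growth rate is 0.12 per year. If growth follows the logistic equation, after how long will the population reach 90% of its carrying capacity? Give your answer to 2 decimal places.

36.31 years

A = (K − N₀)/N₀ = (3470 − 359)/359 = 8.6657.
Solve 3470/(1 + 8.6657·e^(−0.12t)) = 3123: 1 + 8.6657·e^(−0.12t) = 1.1111, so e^(−0.12t) = 0.0128219.
−0.12·t = ln(0.0128219) = -4.3566, so t = 4.3566/0.12 = 36.305.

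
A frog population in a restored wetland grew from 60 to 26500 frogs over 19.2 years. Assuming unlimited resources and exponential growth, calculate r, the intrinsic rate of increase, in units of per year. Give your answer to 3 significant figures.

From N(t) = N₀·e^(rt): e^(r·19.2) = 26500/60 = 441.67.
r·19.2 = ln(441.67) = 6.0906, so r = 6.0906/19.2 = 0.31722.

0.317 per year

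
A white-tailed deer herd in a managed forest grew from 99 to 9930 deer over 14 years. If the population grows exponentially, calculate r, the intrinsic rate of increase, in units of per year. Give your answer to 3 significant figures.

0.329 per year

From N(t) = N₀·e^(rt): e^(r·14) = 9930/99 = 100.3.
r·14 = ln(100.3) = 4.6082, so r = 4.6082/14 = 0.32916.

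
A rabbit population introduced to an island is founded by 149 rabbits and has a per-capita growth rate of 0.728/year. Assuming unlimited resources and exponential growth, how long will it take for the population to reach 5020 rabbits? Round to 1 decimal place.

4.8 years

Set N₀·e^(rt) = 5020: e^(0.728·t) = 5020/149 = 33.691.
0.728·t = ln(33.691) = 3.5172, so t = 3.5172/0.728 = 4.8314.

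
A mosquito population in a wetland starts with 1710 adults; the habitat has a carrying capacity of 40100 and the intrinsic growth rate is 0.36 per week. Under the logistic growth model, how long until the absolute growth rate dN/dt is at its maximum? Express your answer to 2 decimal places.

8.64 weeks

Logistic growth is fastest at N = K/2 = 20050.
A = (K − N₀)/N₀ = 22.45. Set K/(1 + A·e^(−rt)) = K/2 → A·e^(−rt) = 1.
e^(−0.36t) = 1/22.45 = 0.0445428, so t = ln(22.45)/0.36 = 3.1113/0.36 = 8.6425.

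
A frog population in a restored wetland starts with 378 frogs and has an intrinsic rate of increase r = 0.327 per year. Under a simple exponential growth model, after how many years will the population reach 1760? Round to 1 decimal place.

Set N₀·e^(rt) = 1760: e^(0.327·t) = 1760/378 = 4.6561.
0.327·t = ln(4.6561) = 1.5382, so t = 1.5382/0.327 = 4.7039.

4.7 years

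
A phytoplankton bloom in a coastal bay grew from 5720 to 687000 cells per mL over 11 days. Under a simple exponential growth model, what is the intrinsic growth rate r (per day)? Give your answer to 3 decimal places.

From N(t) = N₀·e^(rt): e^(r·11) = 687000/5720 = 120.1.
r·11 = ln(120.1) = 4.7884, so r = 4.7884/11 = 0.43531.

0.435 per day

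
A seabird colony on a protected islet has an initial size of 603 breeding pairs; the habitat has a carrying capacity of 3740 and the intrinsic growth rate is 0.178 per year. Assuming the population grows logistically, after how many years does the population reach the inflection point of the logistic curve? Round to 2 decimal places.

9.26 years

Logistic growth is fastest at N = K/2 = 1870.
A = (K − N₀)/N₀ = 5.2023. Set K/(1 + A·e^(−rt)) = K/2 → A·e^(−rt) = 1.
e^(−0.178t) = 1/5.2023 = 0.192222, so t = ln(5.2023)/0.178 = 1.6491/0.178 = 9.2646.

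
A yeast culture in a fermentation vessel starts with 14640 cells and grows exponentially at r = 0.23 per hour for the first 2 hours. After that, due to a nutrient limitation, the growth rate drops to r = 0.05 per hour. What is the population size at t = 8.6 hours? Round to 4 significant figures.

32260 cells

Phase 1: N(2) = 14640·e^(0.23×2) = 14640·e^0.46 = 23190.8.
Phase 2 runs for 8.6 − 2 = 6.6 hours at r = 0.05.
N(8.6) = 23190.8·e^(0.05×6.6) = 23190.8·e^0.33 = 32257.7.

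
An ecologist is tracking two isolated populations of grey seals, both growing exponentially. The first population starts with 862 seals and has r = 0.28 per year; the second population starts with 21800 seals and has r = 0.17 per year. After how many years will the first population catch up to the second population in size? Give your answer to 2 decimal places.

29.37 years

Set 862·e^(0.28t) = 21800·e^(0.17t).
e^((0.28 − 0.17)t) = 21800/862 → e^(0.11·t) = 25.29.
0.11·t = ln(25.29) = 3.2304, so t = 3.2304/0.11 = 29.367.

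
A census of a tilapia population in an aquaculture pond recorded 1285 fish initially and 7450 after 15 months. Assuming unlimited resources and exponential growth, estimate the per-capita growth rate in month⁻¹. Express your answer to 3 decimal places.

0.117 per month

From N(t) = N₀·e^(rt): e^(r·15) = 7450/1285 = 5.7977.
r·15 = ln(5.7977) = 1.7575, so r = 1.7575/15 = 0.11716.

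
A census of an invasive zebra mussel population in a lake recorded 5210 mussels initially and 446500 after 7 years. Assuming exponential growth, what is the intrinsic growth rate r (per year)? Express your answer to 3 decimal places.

0.636 per year

From N(t) = N₀·e^(rt): e^(r·7) = 446500/5210 = 85.701.
r·7 = ln(85.701) = 4.4509, so r = 4.4509/7 = 0.63584.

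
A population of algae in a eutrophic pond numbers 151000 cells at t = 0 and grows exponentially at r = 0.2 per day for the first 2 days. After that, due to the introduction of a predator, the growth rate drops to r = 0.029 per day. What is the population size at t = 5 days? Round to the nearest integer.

245741 cells

Phase 1: N(2) = 151000·e^(0.2×2) = 151000·e^0.4 = 225266.
Phase 2 runs for 5 − 2 = 3 days at r = 0.029.
N(5) = 225266·e^(0.029×3) = 225266·e^0.087 = 245741.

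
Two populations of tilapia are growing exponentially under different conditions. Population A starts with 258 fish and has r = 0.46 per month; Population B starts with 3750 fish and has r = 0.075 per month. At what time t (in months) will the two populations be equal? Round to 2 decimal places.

Set 258·e^(0.46t) = 3750·e^(0.075t).
e^((0.46 − 0.075)t) = 3750/258 → e^(0.385·t) = 14.535.
0.385·t = ln(14.535) = 2.6766, so t = 2.6766/0.385 = 6.9521.

6.95 months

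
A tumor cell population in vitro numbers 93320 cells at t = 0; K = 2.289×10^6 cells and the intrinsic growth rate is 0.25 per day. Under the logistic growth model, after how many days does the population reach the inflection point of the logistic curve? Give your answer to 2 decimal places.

Logistic growth is fastest at N = K/2 = 1.1445×10^6.
A = (K − N₀)/N₀ = 23.529. Set K/(1 + A·e^(−rt)) = K/2 → A·e^(−rt) = 1.
e^(−0.25t) = 1/23.529 = 0.0425016, so t = ln(23.529)/0.25 = 3.1582/0.25 = 12.633.

12.63 days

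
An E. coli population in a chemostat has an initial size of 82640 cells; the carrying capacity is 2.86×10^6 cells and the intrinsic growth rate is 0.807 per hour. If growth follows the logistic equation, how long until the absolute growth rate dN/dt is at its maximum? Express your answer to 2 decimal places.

4.36 hours

Logistic growth is fastest at N = K/2 = 1.43×10^6.
A = (K − N₀)/N₀ = 33.608. Set K/(1 + A·e^(−rt)) = K/2 → A·e^(−rt) = 1.
e^(−0.807t) = 1/33.608 = 0.0297549, so t = ln(33.608)/0.807 = 3.5148/0.807 = 4.3553.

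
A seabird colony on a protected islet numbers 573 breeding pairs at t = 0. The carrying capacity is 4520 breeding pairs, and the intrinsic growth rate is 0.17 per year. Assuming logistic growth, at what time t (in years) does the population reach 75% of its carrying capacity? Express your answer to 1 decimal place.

A = (K − N₀)/N₀ = (4520 − 573)/573 = 6.8883.
Solve 4520/(1 + 6.8883·e^(−0.17t)) = 3390: 1 + 6.8883·e^(−0.17t) = 1.3333, so e^(−0.17t) = 0.0483912.
−0.17·t = ln(0.0483912) = -3.0284, so t = 3.0284/0.17 = 17.814.

17.8 years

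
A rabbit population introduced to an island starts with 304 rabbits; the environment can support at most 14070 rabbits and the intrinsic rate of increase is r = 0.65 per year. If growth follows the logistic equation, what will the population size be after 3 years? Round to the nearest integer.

A = (K − N₀)/N₀ = (14070 − 304)/304 = 45.283.
N(t) = K/(1 + A·e^(−rt)) = 14070/(1 + 45.283×e^(−0.65×3)).
e^(−1.95) = 0.14227; denominator = 1 + 45.283×0.14227 = 7.4426.
N = 14070/7.4426 = 1890.47.

1890 rabbits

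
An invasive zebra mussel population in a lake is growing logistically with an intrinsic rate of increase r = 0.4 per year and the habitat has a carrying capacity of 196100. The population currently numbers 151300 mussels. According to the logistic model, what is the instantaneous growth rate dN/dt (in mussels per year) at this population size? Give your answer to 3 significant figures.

dN/dt = rN(1 − N/K) = 0.4 × 151300 × (1 − 151300/196100).
1 − 151300/196100 = 0.22845; dN/dt = 0.4 × 151300 × 0.22845 = 13826.

13800 mussels per year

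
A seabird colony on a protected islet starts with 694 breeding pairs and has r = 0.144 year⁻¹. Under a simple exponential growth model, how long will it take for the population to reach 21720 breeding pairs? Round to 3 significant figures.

23.9 years

Set N₀·e^(rt) = 21720: e^(0.144·t) = 21720/694 = 31.297.
0.144·t = ln(31.297) = 3.4435, so t = 3.4435/0.144 = 23.913.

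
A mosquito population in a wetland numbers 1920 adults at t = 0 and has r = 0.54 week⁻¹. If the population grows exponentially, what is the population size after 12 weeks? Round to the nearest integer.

N(t) = N₀·e^(rt) = 1920 × e^(0.54×12) = 1920 × e^6.48.
e^6.48 ≈ 651.97, so N ≈ 1920 × 651.97 = 1.251784×10^6.

1251784 adults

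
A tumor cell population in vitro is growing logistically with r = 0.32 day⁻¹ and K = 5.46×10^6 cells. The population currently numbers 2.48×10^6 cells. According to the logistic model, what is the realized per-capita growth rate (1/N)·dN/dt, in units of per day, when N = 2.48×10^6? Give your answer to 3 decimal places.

(1/N)·dN/dt = r(1 − N/K) = 0.32 × (1 − 2.48×10^6/5.46×10^6).
= 0.32 × 0.54579 = 0.17465.

0.175 per day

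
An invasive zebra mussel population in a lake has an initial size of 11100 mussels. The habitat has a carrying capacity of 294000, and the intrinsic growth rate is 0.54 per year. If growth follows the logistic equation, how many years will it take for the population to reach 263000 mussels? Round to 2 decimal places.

9.96 years

A = (K − N₀)/N₀ = (294000 − 11100)/11100 = 25.486.
Solve 294000/(1 + 25.486·e^(−0.54t)) = 263000: 1 + 25.486·e^(−0.54t) = 1.1179, so e^(−0.54t) = 0.00462483.
−0.54·t = ln(0.00462483) = -5.3763, so t = 5.3763/0.54 = 9.9561.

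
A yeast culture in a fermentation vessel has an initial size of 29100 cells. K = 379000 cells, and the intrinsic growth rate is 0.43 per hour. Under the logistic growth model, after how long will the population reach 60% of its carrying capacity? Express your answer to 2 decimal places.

A = (K − N₀)/N₀ = (379000 − 29100)/29100 = 12.024.
Solve 379000/(1 + 12.024·e^(−0.43t)) = 227400: 1 + 12.024·e^(−0.43t) = 1.6667, so e^(−0.43t) = 0.0554444.
−0.43·t = ln(0.0554444) = -2.8924, so t = 2.8924/0.43 = 6.7265.

6.73 hours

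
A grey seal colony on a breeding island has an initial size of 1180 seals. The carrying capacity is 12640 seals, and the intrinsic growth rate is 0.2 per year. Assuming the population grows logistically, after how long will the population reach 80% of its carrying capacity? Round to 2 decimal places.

A = (K − N₀)/N₀ = (12640 − 1180)/1180 = 9.7119.
Solve 12640/(1 + 9.7119·e^(−0.2t)) = 10112: 1 + 9.7119·e^(−0.2t) = 1.25, so e^(−0.2t) = 0.0257417.
−0.2·t = ln(0.0257417) = -3.6596, so t = 3.6596/0.2 = 18.298.

18.30 years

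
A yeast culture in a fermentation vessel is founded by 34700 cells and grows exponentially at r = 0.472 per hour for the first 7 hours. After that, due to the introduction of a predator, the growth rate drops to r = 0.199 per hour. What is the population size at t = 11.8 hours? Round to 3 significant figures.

Phase 1: N(7) = 34700·e^(0.472×7) = 34700·e^3.304 = 944579.
Phase 2 runs for 11.8 − 7 = 4.8 hours at r = 0.199.
N(11.8) = 944579·e^(0.199×4.8) = 944579·e^0.9552 = 2.455142×10^6.

2460000 cells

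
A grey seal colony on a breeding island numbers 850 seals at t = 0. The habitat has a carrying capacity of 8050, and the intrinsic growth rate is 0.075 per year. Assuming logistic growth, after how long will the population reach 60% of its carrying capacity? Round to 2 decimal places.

A = (K − N₀)/N₀ = (8050 − 850)/850 = 8.4706.
Solve 8050/(1 + 8.4706·e^(−0.075t)) = 4830: 1 + 8.4706·e^(−0.075t) = 1.6667, so e^(−0.075t) = 0.0787037.
−0.075·t = ln(0.0787037) = -2.5421, so t = 2.5421/0.075 = 33.894.

33.89 years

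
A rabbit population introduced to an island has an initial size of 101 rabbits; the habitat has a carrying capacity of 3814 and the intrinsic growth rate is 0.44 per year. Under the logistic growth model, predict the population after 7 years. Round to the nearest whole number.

A = (K − N₀)/N₀ = (3814 − 101)/101 = 36.762.
N(t) = K/(1 + A·e^(−rt)) = 3814/(1 + 36.762×e^(−0.44×7)).
e^(−3.08) = 0.045959; denominator = 1 + 36.762×0.045959 = 2.6896.
N = 3814/2.6896 = 1418.07.

1418 rabbits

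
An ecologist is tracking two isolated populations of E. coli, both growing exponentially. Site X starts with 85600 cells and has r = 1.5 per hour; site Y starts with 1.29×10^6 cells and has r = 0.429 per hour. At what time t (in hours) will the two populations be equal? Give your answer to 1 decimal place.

2.5 hours

Set 85600·e^(1.5t) = 1.29×10^6·e^(0.429t).
e^((1.5 − 0.429)t) = 1.29×10^6/85600 → e^(1.071·t) = 15.07.
1.071·t = ln(15.07) = 2.7127, so t = 2.7127/1.071 = 2.5329.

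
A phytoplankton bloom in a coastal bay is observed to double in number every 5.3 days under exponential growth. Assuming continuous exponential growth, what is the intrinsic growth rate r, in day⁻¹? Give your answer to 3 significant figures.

r = ln(2)/t_d = 0.6931/5.3 = 0.13078.

0.131 per day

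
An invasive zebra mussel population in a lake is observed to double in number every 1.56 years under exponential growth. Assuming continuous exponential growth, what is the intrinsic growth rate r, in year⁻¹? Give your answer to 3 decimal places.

r = ln(2)/t_d = 0.6931/1.56 = 0.44433.

0.444 per year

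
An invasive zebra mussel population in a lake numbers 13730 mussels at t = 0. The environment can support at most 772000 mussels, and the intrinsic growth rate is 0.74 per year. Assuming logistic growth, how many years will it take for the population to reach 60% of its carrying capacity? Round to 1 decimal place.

A = (K − N₀)/N₀ = (772000 − 13730)/13730 = 55.227.
Solve 772000/(1 + 55.227·e^(−0.74t)) = 463200: 1 + 55.227·e^(−0.74t) = 1.6667, so e^(−0.74t) = 0.0120713.
−0.74·t = ln(0.0120713) = -4.4169, so t = 4.4169/0.74 = 5.9688.

6.0 years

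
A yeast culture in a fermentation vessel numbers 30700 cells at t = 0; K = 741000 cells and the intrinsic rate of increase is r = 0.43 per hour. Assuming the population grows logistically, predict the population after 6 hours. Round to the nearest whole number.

A = (K − N₀)/N₀ = (741000 − 30700)/30700 = 23.137.
N(t) = K/(1 + A·e^(−rt)) = 741000/(1 + 23.137×e^(−0.43×6)).
e^(−2.58) = 0.075774; denominator = 1 + 23.137×0.075774 = 2.7532.
N = 741000/2.7532 = 269144.

269144 cells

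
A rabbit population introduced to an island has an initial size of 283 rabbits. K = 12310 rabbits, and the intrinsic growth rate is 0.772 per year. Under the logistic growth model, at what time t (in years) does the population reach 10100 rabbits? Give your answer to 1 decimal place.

6.8 years

A = (K − N₀)/N₀ = (12310 − 283)/283 = 42.498.
Solve 12310/(1 + 42.498·e^(−0.772t)) = 10100: 1 + 42.498·e^(−0.772t) = 1.2188, so e^(−0.772t) = 0.00514873.
−0.772·t = ln(0.00514873) = -5.269, so t = 5.269/0.772 = 6.8251.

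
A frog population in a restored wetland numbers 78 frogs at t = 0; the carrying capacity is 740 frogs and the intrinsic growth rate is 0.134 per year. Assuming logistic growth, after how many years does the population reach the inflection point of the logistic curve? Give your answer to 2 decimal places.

Logistic growth is fastest at N = K/2 = 370.
A = (K − N₀)/N₀ = 8.4872. Set K/(1 + A·e^(−rt)) = K/2 → A·e^(−rt) = 1.
e^(−0.134t) = 1/8.4872 = 0.117825, so t = ln(8.4872)/0.134 = 2.1386/0.134 = 15.959.

15.96 years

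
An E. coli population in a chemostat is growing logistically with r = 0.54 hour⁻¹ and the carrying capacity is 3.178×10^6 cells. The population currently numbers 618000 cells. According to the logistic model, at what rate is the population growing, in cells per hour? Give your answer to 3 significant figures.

269000 cells per hour

dN/dt = rN(1 − N/K) = 0.54 × 618000 × (1 − 618000/3.178×10^6).
1 − 618000/3.178×10^6 = 0.80554; dN/dt = 0.54 × 618000 × 0.80554 = 2.68824×10^5.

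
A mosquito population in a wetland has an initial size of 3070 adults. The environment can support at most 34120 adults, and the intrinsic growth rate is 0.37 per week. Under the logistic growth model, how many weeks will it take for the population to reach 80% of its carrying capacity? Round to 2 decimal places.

A = (K − N₀)/N₀ = (34120 − 3070)/3070 = 10.114.
Solve 34120/(1 + 10.114·e^(−0.37t)) = 27296: 1 + 10.114·e^(−0.37t) = 1.25, so e^(−0.37t) = 0.0247182.
−0.37·t = ln(0.0247182) = -3.7002, so t = 3.7002/0.37 = 10.001.

10.00 weeks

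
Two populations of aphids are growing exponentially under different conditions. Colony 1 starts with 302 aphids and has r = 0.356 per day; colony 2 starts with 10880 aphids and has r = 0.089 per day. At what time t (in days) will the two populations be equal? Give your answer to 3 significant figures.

Set 302·e^(0.356t) = 10880·e^(0.089t).
e^((0.356 − 0.089)t) = 10880/302 → e^(0.267·t) = 36.026.
0.267·t = ln(36.026) = 3.5843, so t = 3.5843/0.267 = 13.424.

13.4 days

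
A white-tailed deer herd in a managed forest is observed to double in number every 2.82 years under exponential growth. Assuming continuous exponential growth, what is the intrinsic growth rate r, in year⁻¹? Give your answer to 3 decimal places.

r = ln(2)/t_d = 0.6931/2.82 = 0.2458.

0.246 per year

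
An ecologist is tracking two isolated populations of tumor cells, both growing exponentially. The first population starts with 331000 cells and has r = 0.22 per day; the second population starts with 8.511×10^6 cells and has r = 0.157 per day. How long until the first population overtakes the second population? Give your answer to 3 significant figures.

Set 331000·e^(0.22t) = 8.511×10^6·e^(0.157t).
e^((0.22 − 0.157)t) = 8.511×10^6/331000 → e^(0.063·t) = 25.713.
0.063·t = ln(25.713) = 3.247, so t = 3.247/0.063 = 51.54.

51.5 days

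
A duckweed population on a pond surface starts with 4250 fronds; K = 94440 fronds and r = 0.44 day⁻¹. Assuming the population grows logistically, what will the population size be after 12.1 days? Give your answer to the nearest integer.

85589 fronds

A = (K − N₀)/N₀ = (94440 − 4250)/4250 = 21.221.
N(t) = K/(1 + A·e^(−rt)) = 94440/(1 + 21.221×e^(−0.44×12.1)).
e^(−5.324) = 0.0048732; denominator = 1 + 21.221×0.0048732 = 1.1034.
N = 94440/1.1034 = 85588.8.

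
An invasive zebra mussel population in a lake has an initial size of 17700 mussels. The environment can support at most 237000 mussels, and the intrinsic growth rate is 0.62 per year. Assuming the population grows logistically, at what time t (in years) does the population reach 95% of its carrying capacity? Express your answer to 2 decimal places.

A = (K − N₀)/N₀ = (237000 − 17700)/17700 = 12.39.
Solve 237000/(1 + 12.39·e^(−0.62t)) = 225150: 1 + 12.39·e^(−0.62t) = 1.0526, so e^(−0.62t) = 0.00424797.
−0.62·t = ln(0.00424797) = -5.4613, so t = 5.4613/0.62 = 8.8086.

8.81 years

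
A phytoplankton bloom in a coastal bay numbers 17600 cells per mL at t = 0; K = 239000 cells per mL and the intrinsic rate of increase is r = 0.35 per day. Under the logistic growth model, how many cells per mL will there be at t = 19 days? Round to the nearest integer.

A = (K − N₀)/N₀ = (239000 − 17600)/17600 = 12.58.
N(t) = K/(1 + A·e^(−rt)) = 239000/(1 + 12.58×e^(−0.35×19)).
e^(−6.65) = 0.001294; denominator = 1 + 12.58×0.001294 = 1.0163.
N = 239000/1.0163 = 235172.

235172 cells per mL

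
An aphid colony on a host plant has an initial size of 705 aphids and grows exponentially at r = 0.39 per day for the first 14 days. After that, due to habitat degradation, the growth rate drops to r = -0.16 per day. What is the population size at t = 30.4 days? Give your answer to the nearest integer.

Phase 1: N(14) = 705·e^(0.39×14) = 705·e^5.46 = 165744.
Phase 2 runs for 30.4 − 14 = 16.4 days at r = -0.16.
N(30.4) = 165744·e^(-0.16×16.4) = 165744·e^-2.624 = 12018.4.

12018 aphids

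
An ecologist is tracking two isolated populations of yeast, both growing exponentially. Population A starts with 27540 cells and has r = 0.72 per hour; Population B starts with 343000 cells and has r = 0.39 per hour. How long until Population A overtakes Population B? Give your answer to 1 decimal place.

7.6 hours

Set 27540·e^(0.72t) = 343000·e^(0.39t).
e^((0.72 − 0.39)t) = 343000/27540 → e^(0.33·t) = 12.455.
0.33·t = ln(12.455) = 2.5221, so t = 2.5221/0.33 = 7.6427.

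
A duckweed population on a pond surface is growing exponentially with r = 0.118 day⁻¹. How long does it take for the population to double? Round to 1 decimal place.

Doubling time t_d = ln(2)/r = 0.6931/0.118 = 5.8741.

5.9 days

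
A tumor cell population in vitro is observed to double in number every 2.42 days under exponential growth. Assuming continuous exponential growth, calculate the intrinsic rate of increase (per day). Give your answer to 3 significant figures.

r = ln(2)/t_d = 0.6931/2.42 = 0.28642.

0.286 per day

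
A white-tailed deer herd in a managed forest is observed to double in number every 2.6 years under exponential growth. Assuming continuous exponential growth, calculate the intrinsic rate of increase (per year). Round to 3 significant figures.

r = ln(2)/t_d = 0.6931/2.6 = 0.2666.

0.267 per year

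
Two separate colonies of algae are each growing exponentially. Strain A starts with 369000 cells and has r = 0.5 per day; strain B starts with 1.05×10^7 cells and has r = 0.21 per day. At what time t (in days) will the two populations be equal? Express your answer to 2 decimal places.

Set 369000·e^(0.5t) = 1.05×10^7·e^(0.21t).
e^((0.5 − 0.21)t) = 1.05×10^7/369000 → e^(0.29·t) = 28.455.
0.29·t = ln(28.455) = 3.3483, so t = 3.3483/0.29 = 11.546.

11.55 days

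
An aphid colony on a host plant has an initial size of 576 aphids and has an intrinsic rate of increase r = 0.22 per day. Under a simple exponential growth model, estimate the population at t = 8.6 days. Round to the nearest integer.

N(t) = N₀·e^(rt) = 576 × e^(0.22×8.6) = 576 × e^1.892.
e^1.892 ≈ 6.6326, so N ≈ 576 × 6.6326 = 3820.39.

3820 aphids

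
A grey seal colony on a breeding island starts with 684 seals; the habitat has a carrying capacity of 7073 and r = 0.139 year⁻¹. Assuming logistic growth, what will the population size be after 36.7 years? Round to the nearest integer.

6692 seals

A = (K − N₀)/N₀ = (7073 − 684)/684 = 9.3406.
N(t) = K/(1 + A·e^(−rt)) = 7073/(1 + 9.3406×e^(−0.139×36.7)).
e^(−5.101) = 0.0060888; denominator = 1 + 9.3406×0.0060888 = 1.0569.
N = 7073/1.0569 = 6692.38.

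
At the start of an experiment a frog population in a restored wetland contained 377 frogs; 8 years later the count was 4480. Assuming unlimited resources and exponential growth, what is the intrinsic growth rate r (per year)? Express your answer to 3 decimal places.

From N(t) = N₀·e^(rt): e^(r·8) = 4480/377 = 11.883.
r·8 = ln(11.883) = 2.4751, so r = 2.4751/8 = 0.30939.

0.309 per year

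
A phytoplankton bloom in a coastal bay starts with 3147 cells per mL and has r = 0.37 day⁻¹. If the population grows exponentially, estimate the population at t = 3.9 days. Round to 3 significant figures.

N(t) = N₀·e^(rt) = 3147 × e^(0.37×3.9) = 3147 × e^1.443.
e^1.443 ≈ 4.2334, so N ≈ 3147 × 4.2334 = 13322.4.

13300 cells per mL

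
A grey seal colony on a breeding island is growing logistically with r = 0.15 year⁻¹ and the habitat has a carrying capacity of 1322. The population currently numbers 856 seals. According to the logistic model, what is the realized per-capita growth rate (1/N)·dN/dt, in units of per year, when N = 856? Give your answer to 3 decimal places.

0.053 per year

(1/N)·dN/dt = r(1 − N/K) = 0.15 × (1 − 856/1322).
= 0.15 × 0.3525 = 0.052874.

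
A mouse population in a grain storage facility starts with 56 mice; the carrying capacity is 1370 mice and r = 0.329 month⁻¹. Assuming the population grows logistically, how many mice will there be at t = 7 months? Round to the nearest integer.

410 mice

A = (K − N₀)/N₀ = (1370 − 56)/56 = 23.464.
N(t) = K/(1 + A·e^(−rt)) = 1370/(1 + 23.464×e^(−0.329×7)).
e^(−2.303) = 0.099959; denominator = 1 + 23.464×0.099959 = 3.3455.
N = 1370/3.3455 = 409.511.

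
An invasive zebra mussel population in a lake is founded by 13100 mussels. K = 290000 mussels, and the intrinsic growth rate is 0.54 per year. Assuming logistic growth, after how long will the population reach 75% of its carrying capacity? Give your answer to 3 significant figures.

A = (K − N₀)/N₀ = (290000 − 13100)/13100 = 21.137.
Solve 290000/(1 + 21.137·e^(−0.54t)) = 217500: 1 + 21.137·e^(−0.54t) = 1.3333, so e^(−0.54t) = 0.0157698.
−0.54·t = ln(0.0157698) = -4.1497, so t = 4.1497/0.54 = 7.6845.

7.68 years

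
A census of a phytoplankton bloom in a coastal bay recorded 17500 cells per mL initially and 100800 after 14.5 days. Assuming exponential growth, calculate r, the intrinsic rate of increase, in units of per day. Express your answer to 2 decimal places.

0.12 per day

From N(t) = N₀·e^(rt): e^(r·14.5) = 100800/17500 = 5.76.
r·14.5 = ln(5.76) = 1.7509, so r = 1.7509/14.5 = 0.12075.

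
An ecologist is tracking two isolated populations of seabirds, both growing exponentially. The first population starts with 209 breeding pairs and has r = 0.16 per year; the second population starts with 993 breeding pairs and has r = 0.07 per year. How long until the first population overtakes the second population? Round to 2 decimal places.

Set 209·e^(0.16t) = 993·e^(0.07t).
e^((0.16 − 0.07)t) = 993/209 → e^(0.09·t) = 4.7512.
0.09·t = ln(4.7512) = 1.5584, so t = 1.5584/0.09 = 17.316.

17.32 years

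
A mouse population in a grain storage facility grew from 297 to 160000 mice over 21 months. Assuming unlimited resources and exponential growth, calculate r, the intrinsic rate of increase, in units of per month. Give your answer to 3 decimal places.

0.299 per month

From N(t) = N₀·e^(rt): e^(r·21) = 160000/297 = 538.72.
r·21 = ln(538.72) = 6.2892, so r = 6.2892/21 = 0.29949.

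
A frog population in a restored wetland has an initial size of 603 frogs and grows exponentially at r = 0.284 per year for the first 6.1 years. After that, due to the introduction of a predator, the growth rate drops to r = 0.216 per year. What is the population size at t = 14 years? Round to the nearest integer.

Phase 1: N(6.1) = 603·e^(0.284×6.1) = 603·e^1.732 = 3409.49.
Phase 2 runs for 14 − 6.1 = 7.9 years at r = 0.216.
N(14) = 3409.49·e^(0.216×7.9) = 3409.49·e^1.706 = 18783.2.

18783 frogs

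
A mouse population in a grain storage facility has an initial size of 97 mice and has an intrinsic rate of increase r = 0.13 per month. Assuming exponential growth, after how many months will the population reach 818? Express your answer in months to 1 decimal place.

Set N₀·e^(rt) = 818: e^(0.13·t) = 818/97 = 8.433.
0.13·t = ln(8.433) = 2.1322, so t = 2.1322/0.13 = 16.401.

16.4 months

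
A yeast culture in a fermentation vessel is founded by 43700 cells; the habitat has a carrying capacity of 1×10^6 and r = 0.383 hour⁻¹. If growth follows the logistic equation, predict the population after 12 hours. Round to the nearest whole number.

819102 cells

A = (K − N₀)/N₀ = (1×10^6 − 43700)/43700 = 21.883.
N(t) = K/(1 + A·e^(−rt)) = 1×10^6/(1 + 21.883×e^(−0.383×12)).
e^(−4.596) = 0.010092; denominator = 1 + 21.883×0.010092 = 1.2208.
N = 1×10^6/1.2208 = 819102.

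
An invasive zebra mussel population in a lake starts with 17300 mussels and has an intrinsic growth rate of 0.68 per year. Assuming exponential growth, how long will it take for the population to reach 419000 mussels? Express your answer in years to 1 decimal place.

Set N₀·e^(rt) = 419000: e^(0.68·t) = 419000/17300 = 24.22.
0.68·t = ln(24.22) = 3.1872, so t = 3.1872/0.68 = 4.687.

4.7 years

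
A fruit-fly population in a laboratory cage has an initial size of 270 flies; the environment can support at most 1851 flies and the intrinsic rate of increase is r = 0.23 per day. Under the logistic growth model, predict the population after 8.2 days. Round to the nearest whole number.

A = (K − N₀)/N₀ = (1851 − 270)/270 = 5.8556.
N(t) = K/(1 + A·e^(−rt)) = 1851/(1 + 5.8556×e^(−0.23×8.2)).
e^(−1.886) = 0.15168; denominator = 1 + 5.8556×0.15168 = 1.8882.
N = 1851/1.8882 = 980.322.

980 flies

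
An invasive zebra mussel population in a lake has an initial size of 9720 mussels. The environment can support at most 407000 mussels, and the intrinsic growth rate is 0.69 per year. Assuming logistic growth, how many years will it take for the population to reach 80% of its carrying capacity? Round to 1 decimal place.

7.4 years

A = (K − N₀)/N₀ = (407000 − 9720)/9720 = 40.872.
Solve 407000/(1 + 40.872·e^(−0.69t)) = 325600: 1 + 40.872·e^(−0.69t) = 1.25, so e^(−0.69t) = 0.00611659.
−0.69·t = ln(0.00611659) = -5.0968, so t = 5.0968/0.69 = 7.3866.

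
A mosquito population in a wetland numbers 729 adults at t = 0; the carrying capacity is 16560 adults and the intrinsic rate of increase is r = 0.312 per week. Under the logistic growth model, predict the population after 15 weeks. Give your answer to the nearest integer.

13783 adults

A = (K − N₀)/N₀ = (16560 − 729)/729 = 21.716.
N(t) = K/(1 + A·e^(−rt)) = 16560/(1 + 21.716×e^(−0.312×15)).
e^(−4.68) = 0.009279; denominator = 1 + 21.716×0.009279 = 1.2015.
N = 16560/1.2015 = 13782.7.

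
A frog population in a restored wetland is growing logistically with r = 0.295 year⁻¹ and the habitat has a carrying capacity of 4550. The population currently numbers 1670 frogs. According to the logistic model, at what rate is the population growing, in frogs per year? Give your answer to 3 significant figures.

dN/dt = rN(1 − N/K) = 0.295 × 1670 × (1 − 1670/4550).
1 − 1670/4550 = 0.63297; dN/dt = 0.295 × 1670 × 0.63297 = 311.83.

312 frogs per year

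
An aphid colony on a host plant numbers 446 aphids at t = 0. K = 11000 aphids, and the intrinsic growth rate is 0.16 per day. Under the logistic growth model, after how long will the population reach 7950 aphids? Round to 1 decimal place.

A = (K − N₀)/N₀ = (11000 − 446)/446 = 23.664.
Solve 11000/(1 + 23.664·e^(−0.16t)) = 7950: 1 + 23.664·e^(−0.16t) = 1.3836, so e^(−0.16t) = 0.0162125.
−0.16·t = ln(0.0162125) = -4.122, so t = 4.122/0.16 = 25.762.

25.8 days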